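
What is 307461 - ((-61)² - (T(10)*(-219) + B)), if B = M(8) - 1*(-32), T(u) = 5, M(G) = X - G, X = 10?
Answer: 302679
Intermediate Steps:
M(G) = 10 - G
B = 34 (B = (10 - 1*8) - 1*(-32) = (10 - 8) + 32 = 2 + 32 = 34)
307461 - ((-61)² - (T(10)*(-219) + B)) = 307461 - ((-61)² - (5*(-219) + 34)) = 307461 - (3721 - (-1095 + 34)) = 307461 - (3721 - 1*(-1061)) = 307461 - (3721 + 1061) = 307461 - 1*4782 = 307461 - 4782 = 302679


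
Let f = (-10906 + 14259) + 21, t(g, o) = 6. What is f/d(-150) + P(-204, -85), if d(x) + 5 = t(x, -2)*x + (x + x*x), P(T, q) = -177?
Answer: -3792391/21445 ≈ -176.84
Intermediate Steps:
d(x) = -5 + x² + 7*x (d(x) = -5 + (6*x + (x + x*x)) = -5 + (6*x + (x + x²)) = -5 + (x² + 7*x) = -5 + x² + 7*x)
f = 3374 (f = 3353 + 21 = 3374)
f/d(-150) + P(-204, -85) = 3374/(-5 + (-150)² + 7*(-150)) - 177 = 3374/(-5 + 22500 - 1050) - 177 = 3374/21445 - 177 = -3792391/21445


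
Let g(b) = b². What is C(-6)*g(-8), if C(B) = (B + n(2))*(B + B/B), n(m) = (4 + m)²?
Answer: -9600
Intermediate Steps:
C(B) = (1 + B)*(36 + B) (C(B) = (B + (4 + 2)²)*(B + B/B) = (B + 6²)*(B + 1) = (B + 36)*(1 + B) = (36 + B)*(1 + B) = (1 + B)*(36 + B))
C(-6)*g(-8) = (36 + (-6)² + 37*(-6))*(-8)² = (36 + 36 - 222)*64 = -150*64 = -9600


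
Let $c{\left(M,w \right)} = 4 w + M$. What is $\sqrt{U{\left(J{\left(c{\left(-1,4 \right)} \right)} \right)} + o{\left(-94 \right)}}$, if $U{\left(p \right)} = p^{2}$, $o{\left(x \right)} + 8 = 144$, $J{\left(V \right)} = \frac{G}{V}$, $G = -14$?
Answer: $\frac{2 \sqrt{7699}}{15} \approx 11.699$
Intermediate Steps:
$c{\left(M,w \right)} = M + 4 w$
$J{\left(V \right)} = - \frac{14}{V}$
$o{\left(x \right)} = 136$ ($o{\left(x \right)} = -8 + 144 = 136$)
$\sqrt{U{\left(J{\left(c{\left(-1,4 \right)} \right)} \right)} + o{\left(-94 \right)}} = \sqrt{\left(- \frac{14}{-1 + 4 \cdot 4}\right)^{2} + 136} = \sqrt{\left(- \frac{14}{-1 + 16}\right)^{2} + 136} = \sqrt{\left(- \frac{14}{15}\right)^{2} + 136} = \sqrt{\frac{196}{225} + 136} = \sqrt{\frac{30796}{225}} = \frac{2 \sqrt{7699}}{15}$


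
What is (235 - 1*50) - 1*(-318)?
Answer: 503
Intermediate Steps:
(235 - 1*50) - 1*(-318) = (235 - 50) + 318 = 185 + 318 = 503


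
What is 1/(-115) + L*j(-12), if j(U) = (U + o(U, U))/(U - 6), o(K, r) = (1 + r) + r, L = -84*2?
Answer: -112703/345 ≈ -326.68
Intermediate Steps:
L = -168
o(K, r) = 1 + 2*r
j(U) = (1 + 3*U)/(-6 + U) (j(U) = (U + (1 + 2*U))/(U - 6) = (1 + 3*U)/(-6 + U))
1/(-115) + L*j(-12) = 1/(-115) - 168*(1 + 3*(-12))/(-6 - 12) = -1/115 - 168*(1 - 36)/(-18) = -1/115 - (-28)*(-35)/3 = -1/115 - 168*35/18 = -1/115 - 980/3 = -112703/345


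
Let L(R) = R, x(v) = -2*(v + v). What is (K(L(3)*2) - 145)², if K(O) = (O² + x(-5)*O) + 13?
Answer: 576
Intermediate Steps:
x(v) = -4*v
K(O) = 13 + O² + 20*O (K(O) = (O² + (-4*(-5))*O) + 13 = (O² + 20*O) + 13 = 13 + O² + 20*O)
(K(L(3)*2) - 145)² = ((13 + (3*2)² + 20*(3*2)) - 145)² = ((13 + 6² + 20*6) - 145)² = ((13 + 36 + 120) - 145)² = (169 - 145)² = 24² = 576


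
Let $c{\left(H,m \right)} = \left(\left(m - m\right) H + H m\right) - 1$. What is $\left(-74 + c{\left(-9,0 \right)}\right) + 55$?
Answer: $-20$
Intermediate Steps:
$c{\left(H,m \right)} = -1 + H m$ ($c{\left(H,m \right)} = \left(0 H + H m\right) - 1 = \left(0 + H m\right) - 1 = H m - 1 = -1 + H m$)
$\left(-74 + c{\left(-9,0 \right)}\right) + 55 = \left(-74 - 1\right) + 55 = -75 + 55 = -20$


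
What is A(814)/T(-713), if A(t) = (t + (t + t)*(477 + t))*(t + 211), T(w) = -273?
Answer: -102625050/13 ≈ -7.8942e+6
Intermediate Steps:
A(t) = (211 + t)*(t + 2*t*(477 + t)) (A(t) = (t + (2*t)*(477 + t))*(211 + t) = (t + 2*t*(477 + t))*(211 + t) = (211 + t)*(t + 2*t*(477 + t)))
A(814)/T(-713) = (814*(201505 + 2*814² + 1377*814))/(-273) = (814*(201505 + 2*662596 + 1120878))*(-1/273) = (814*(201505 + 1325192 + 1120878))*(-1/273) = (814*2647575)*(-1/273) = 2155126050*(-1/273) = -102625050/13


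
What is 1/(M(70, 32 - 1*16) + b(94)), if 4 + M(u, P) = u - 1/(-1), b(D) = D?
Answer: 1/161 ≈ 0.0062112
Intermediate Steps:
M(u, P) = -3 + u (M(u, P) = -4 + (u - 1/(-1)) = -4 + (u - 1*(-1)) = -4 + (u + 1) = -4 + (1 + u) = -3 + u)
1/(M(70, 32 - 1*16) + b(94)) = 1/((-3 + 70) + 94) = 1/(67 + 94) = 1/161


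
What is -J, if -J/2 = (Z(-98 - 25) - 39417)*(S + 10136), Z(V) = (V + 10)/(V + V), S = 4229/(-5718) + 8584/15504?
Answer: -10084315319430273/12620579 ≈ -7.9904e+8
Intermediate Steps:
S = -57233/307819 (S = 4229*(-1/5718) + 8584*(1/15504) = -4229/5718 + 1073/1938 = -57233/307819 ≈ -0.18593)
Z(V) = (10 + V)/(2*V) (Z(V) = (10 + V)/((2*V)) = (10 + V)*(1/(2*V)) = (10 + V)/(2*V))
J = 10084315319430273/12620579 (J = -2*((10 + (-98 - 25))/(2*(-98 - 25)) - 39417)*(-57233/307819 + 10136) = -2*((½)*(10 - 123)/(-123) - 39417)*3119996151/307819 = -2*((½)*(-1/123)*(-113) - 39417)*3119996151/307819 = -2*(113/246 - 39417)*3119996151/307819 = -(-9696469)*3119996151/(123*307819) = -2*(-10084315319430273/25241158) = 10084315319430273/12620579 ≈ 7.9904e+8)
-J = -1*10084315319430273/12620579 = -10084315319430273/12620579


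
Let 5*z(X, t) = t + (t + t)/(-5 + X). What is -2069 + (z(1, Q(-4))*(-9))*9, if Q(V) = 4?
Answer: -10507/5 ≈ -2101.4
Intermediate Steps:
z(X, t) = t/5 + 2*t/(5*(-5 + X)) (z(X, t) = (t + (t + t)/(-5 + X))/5 = (t + (2*t)/(-5 + X))/5 = (t + 2*t/(-5 + X))/5 = t/5 + 2*t/(5*(-5 + X)))
-2069 + (z(1, Q(-4))*(-9))*9 = -2069 + (((1/5)*4*(-3 + 1)/(-5 + 1))*(-9))*9 = -2069 + (((1/5)*4*(-2)/(-4))*(-9))*9 = -2069 + (((1/5)*4*(-1/4)*(-2))*(-9))*9 = -2069 + ((2/5)*(-9))*9 = -2069 - 18/5*9 = -2069 - 162/5 = -10507/5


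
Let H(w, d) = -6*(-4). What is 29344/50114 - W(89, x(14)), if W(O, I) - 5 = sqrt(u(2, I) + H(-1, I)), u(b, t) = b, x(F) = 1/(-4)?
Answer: -110613/25057 - sqrt(26) ≈ -9.5135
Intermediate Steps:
H(w, d) = 24
x(F) = -1/4
W(O, I) = 5 + sqrt(26) (W(O, I) = 5 + sqrt(2 + 24) = 5 + sqrt(26))
29344/50114 - W(89, x(14)) = 29344/50114 - (5 + sqrt(26)) = 29344*(1/50114) + (-5 - sqrt(26)) = 14672/25057 + (-5 - sqrt(26)) = -110613/25057 - sqrt(26)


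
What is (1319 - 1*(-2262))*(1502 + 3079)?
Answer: 16404561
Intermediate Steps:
(1319 - 1*(-2262))*(1502 + 3079) = (1319 + 2262)*4581 = 3581*4581 = 16404561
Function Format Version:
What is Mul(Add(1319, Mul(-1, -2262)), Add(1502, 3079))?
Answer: 16404561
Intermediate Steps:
Mul(Add(1319, Mul(-1, -2262)), Add(1502, 3079)) = Mul(Add(1319, 2262), 4581) = Mul(3581, 4581) = 16404561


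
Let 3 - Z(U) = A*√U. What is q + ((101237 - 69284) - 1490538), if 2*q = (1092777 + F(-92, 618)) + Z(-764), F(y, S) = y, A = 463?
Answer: -912241 - 463*I*√191 ≈ -9.1224e+5 - 6398.8*I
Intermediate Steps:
Z(U) = 3 - 463*√U
q = 546344 - 463*I*√191 (q = ((1092777 - 92) + (3 - 926*I*√191))/2 = (1092685 + (3 - 926*I*√191))/2 = (1092688 - 926*I*√191)/2 = 546344 - 463*I*√191 ≈ 5.4634e+5 - 6398.8*I)
q + ((101237 - 69284) - 1490538) = (546344 - 463*I*√191) + ((101237 - 69284) - 1490538) = (546344 - 463*I*√191) + (31953 - 1490538) = (546344 - 463*I*√191) - 1458585 = -912241 - 463*I*√191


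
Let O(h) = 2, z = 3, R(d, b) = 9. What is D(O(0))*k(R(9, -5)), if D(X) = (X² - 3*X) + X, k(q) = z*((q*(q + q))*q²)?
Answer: 0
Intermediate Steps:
k(q) = 6*q⁴ (k(q) = 3*((q*(q + q))*q²) = 3*((q*(2*q))*q²) = 3*((2*q²)*q²) = 3*(2*q⁴) = 6*q⁴)
D(X) = X² - 2*X
D(O(0))*k(R(9, -5)) = (2*(-2 + 2))*(6*9⁴) = (2*0)*(6*6561) = 0*39366 = 0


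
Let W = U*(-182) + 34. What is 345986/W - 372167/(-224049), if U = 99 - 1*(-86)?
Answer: -3611089339/418672898 ≈ -8.6251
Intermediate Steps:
U = 185 (U = 99 + 86 = 185)
W = -33636 (W = 185*(-182) + 34 = -33670 + 34 = -33636)
345986/W - 372167/(-224049) = 345986/(-33636) - 372167/(-224049) = 345986*(-1/33636) - 372167*(-1/224049) = -172993/16818 + 372167/224049 = -3611089339/418672898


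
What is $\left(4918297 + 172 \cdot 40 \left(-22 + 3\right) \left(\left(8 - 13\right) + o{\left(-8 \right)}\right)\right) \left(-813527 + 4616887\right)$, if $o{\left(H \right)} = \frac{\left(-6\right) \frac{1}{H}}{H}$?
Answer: $21238540350720$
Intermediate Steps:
$o{\left(H \right)} = - \frac{6}{H^{2}}$
$\left(4918297 + 172 \cdot 40 \left(-22 + 3\right) \left(\left(8 - 13\right) + o{\left(-8 \right)}\right)\right) \left(-813527 + 4616887\right) = \left(4918297 + 172 \cdot 40 \left(-22 + 3\right) \left(\left(8 - 13\right) - \frac{6}{64}\right)\right) \left(-813527 + 4616887\right) = \left(4918297 + 6880 \left(- 19 \left(\left(8 - 13\right) - \frac{3}{32}\right)\right)\right) 3803360 = \left(4918297 + 6880 \left(- 19 \left(-5 - \frac{3}{32}\right)\right)\right) 3803360 = \left(4918297 + 6880 \left(\left(-19\right) \left(- \frac{163}{32}\right)\right)\right) 3803360 = \left(4918297 + 6880 \cdot \frac{3097}{32}\right) 3803360 = \left(4918297 + 665855\right) 3803360 = 5584152 \cdot 3803360 = 21238540350720$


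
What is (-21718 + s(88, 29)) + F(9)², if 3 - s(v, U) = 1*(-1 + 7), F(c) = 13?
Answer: -21552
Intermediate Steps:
s(v, U) = -3 (s(v, U) = 3 - (-1 + 7) = 3 - 6 = -3)
(-21718 + s(88, 29)) + F(9)² = (-21718 - 3) + 13² = -21721 + 169 = -21552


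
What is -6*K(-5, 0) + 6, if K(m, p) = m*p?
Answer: 6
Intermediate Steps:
-6*K(-5, 0) + 6 = -(-30)*0 + 6 = -6*0 + 6 = 0 + 6 = 6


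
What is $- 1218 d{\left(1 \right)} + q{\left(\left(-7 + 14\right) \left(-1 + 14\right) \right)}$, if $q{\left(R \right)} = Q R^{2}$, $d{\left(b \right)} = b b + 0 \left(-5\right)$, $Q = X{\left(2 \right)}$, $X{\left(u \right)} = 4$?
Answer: $31906$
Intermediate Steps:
$Q = 4$
$d{\left(b \right)} = b^{2}$ ($d{\left(b \right)} = b^{2} + 0 = b^{2}$)
$q{\left(R \right)} = 4 R^{2}$
$- 1218 d{\left(1 \right)} + q{\left(\left(-7 + 14\right) \left(-1 + 14\right) \right)} = - 1218 \cdot 1^{2} + 4 \left(\left(-7 + 14\right) \left(-1 + 14\right)\right)^{2} = \left(-1218\right) 1 + 4 \left(7 \cdot 13\right)^{2} = -1218 + 4 \cdot 91^{2} = -1218 + 4 \cdot 8281 = -1218 + 33124 = 31906$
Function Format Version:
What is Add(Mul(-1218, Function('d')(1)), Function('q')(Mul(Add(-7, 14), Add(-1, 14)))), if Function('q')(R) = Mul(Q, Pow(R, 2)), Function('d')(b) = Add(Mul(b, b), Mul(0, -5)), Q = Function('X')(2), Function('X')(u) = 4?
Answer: 31906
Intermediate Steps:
Q = 4
Function('d')(b) = Pow(b, 2) (Function('d')(b) = Add(Pow(b, 2), 0) = Pow(b, 2))
Function('q')(R) = Mul(4, Pow(R, 2))
Add(Mul(-1218, Function('d')(1)), Function('q')(Mul(Add(-7, 14), Add(-1, 14)))) = Add(Mul(-1218, Pow(1, 2)), Mul(4, Pow(Mul(Add(-7, 14), Add(-1, 14)), 2))) = Add(Mul(-1218, 1), Mul(4, Pow(Mul(7, 13), 2))) = Add(-1218, Mul(4, Pow(91, 2))) = Add(-1218, Mul(4, 8281)) = Add(-1218, 33124) = 31906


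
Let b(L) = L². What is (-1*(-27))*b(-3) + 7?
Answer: 250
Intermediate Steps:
(-1*(-27))*b(-3) + 7 = -1*(-27)*(-3)² + 7 = 27*9 + 7 = 243 + 7 = 250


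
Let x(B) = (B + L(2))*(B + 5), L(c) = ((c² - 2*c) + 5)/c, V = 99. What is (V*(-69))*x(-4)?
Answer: 20493/2 ≈ 10247.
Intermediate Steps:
L(c) = (5 + c² - 2*c)/c
x(B) = (5 + B)*(5/2 + B) (x(B) = (B + (-2 + 2 + 5/2))*(B + 5) = (B + (-2 + 2 + 5*(½)))*(5 + B) = (B + (-2 + 2 + 5/2))*(5 + B) = (B + 5/2)*(5 + B) = (5/2 + B)*(5 + B) = (5 + B)*(5/2 + B))
(V*(-69))*x(-4) = (99*(-69))*(25/2 + (-4)² + (15/2)*(-4)) = -6831*(25/2 + 16 - 30) = -6831*(-3/2) = 20493/2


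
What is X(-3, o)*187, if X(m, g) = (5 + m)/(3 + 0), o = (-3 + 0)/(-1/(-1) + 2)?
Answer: 374/3 ≈ 124.67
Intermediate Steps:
o = -1 (o = -3/(-1*(-1) + 2) = -3/(1 + 2) = -3/3 = -3*⅓ = -1)
X(m, g) = 5/3 + m/3 (X(m, g) = (5 + m)/3 = (5 + m)*(⅓) = 5/3 + m/3)
X(-3, o)*187 = (5/3 + (⅓)*(-3))*187 = (5/3 - 1)*187 = (⅔)*187 = 374/3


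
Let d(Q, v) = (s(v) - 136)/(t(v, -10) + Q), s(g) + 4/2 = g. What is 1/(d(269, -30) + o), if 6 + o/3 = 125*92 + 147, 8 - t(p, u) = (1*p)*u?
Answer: 23/803397 ≈ 2.8628e-5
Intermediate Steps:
s(g) = -2 + g
t(p, u) = 8 - p*u (t(p, u) = 8 - 1*p*u = 8 - p*u)
d(Q, v) = (-138 + v)/(8 + Q + 10*v) (d(Q, v) = ((-2 + v) - 136)/((8 - 1*v*(-10)) + Q) = (-138 + v)/((8 + 10*v) + Q) = (-138 + v)/(8 + Q + 10*v))
o = 34923 (o = -18 + 3*(125*92 + 147) = -18 + 3*(11500 + 147) = -18 + 3*11647 = -18 + 34941 = 34923)
1/(d(269, -30) + o) = 1/((-138 - 30)/(8 + 269 + 10*(-30)) + 34923) = 1/(-168/(8 + 269 - 300) + 34923) = 1/(-168/(-23) + 34923) = 1/(-1/23*(-168) + 34923) = 1/(168/23 + 34923) = 1/(803397/23) = 23/803397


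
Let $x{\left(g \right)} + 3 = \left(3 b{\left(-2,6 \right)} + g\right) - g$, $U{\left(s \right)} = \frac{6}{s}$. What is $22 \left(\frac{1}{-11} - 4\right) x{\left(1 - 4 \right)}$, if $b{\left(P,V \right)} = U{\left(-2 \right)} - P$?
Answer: $540$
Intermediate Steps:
$b{\left(P,V \right)} = -3 - P$ ($b{\left(P,V \right)} = \frac{6}{-2} - P = 6 \left(- \frac{1}{2}\right) - P = -3 - P$)
$x{\left(g \right)} = -6$ ($x{\left(g \right)} = -3 + \left(\left(3 \left(-3 - -2\right) + g\right) - g\right) = -3 + \left(\left(3 \left(-3 + 2\right) + g\right) - g\right) = -3 + \left(\left(3 \left(-1\right) + g\right) - g\right) = -3 + \left(\left(-3 + g\right) - g\right) = -3 - 3 = -6$)
$22 \left(\frac{1}{-11} - 4\right) x{\left(1 - 4 \right)} = 22 \left(\frac{1}{-11} - 4\right) \left(-6\right) = 22 \left(- \frac{1}{11} - 4\right) \left(-6\right) = 22 \left(- \frac{45}{11}\right) \left(-6\right) = \left(-90\right) \left(-6\right) = 540$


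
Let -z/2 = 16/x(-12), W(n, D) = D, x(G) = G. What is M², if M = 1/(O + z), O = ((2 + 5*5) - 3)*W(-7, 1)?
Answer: 9/6400 ≈ 0.0014063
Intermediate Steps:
O = 24 (O = ((2 + 5*5) - 3)*1 = ((2 + 25) - 3)*1 = (27 - 3)*1 = 24*1 = 24)
z = 8/3 (z = -32/(-12) = -32*(-1)/12 = -2*(-4/3) = 8/3 ≈ 2.6667)
M = 3/80 (M = 1/(24 + 8/3) = 1/(80/3) = 3/80 ≈ 0.037500)
M² = (3/80)² = 9/6400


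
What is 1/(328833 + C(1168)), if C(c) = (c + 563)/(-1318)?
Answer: 1318/433400163 ≈ 3.0411e-6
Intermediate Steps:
C(c) = -563/1318 - c/1318 (C(c) = (563 + c)*(-1/1318) = -563/1318 - c/1318)
1/(328833 + C(1168)) = 1/(328833 + (-563/1318 - 1/1318*1168)) = 1/(328833 + (-563/1318 - 584/659)) = 1/(328833 - 1731/1318) = 1/(433400163/1318) = 1318/433400163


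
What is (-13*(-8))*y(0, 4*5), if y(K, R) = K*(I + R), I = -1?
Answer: 0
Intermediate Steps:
y(K, R) = K*(-1 + R)
(-13*(-8))*y(0, 4*5) = (-13*(-8))*(0*(-1 + 4*5)) = 104*(0*(-1 + 20)) = 104*(0*19) = 104*0 = 0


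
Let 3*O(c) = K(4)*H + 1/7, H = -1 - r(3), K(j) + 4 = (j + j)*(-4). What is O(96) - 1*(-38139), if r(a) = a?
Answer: 801928/21 ≈ 38187.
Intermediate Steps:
K(j) = -4 - 8*j (K(j) = -4 + (j + j)*(-4) = -4 + (2*j)*(-4) = -4 - 8*j)
H = -4 (H = -1 - 1*3 = -1 - 3 = -4)
O(c) = 1009/21 (O(c) = ((-4 - 8*4)*(-4) + 1/7)/3 = ((-4 - 32)*(-4) + ⅐)/3 = (-36*(-4) + ⅐)/3 = (144 + ⅐)/3 = (⅓)*(1009/7) = 1009/21)
O(96) - 1*(-38139) = 1009/21 - 1*(-38139) = 1009/21 + 38139 = 801928/21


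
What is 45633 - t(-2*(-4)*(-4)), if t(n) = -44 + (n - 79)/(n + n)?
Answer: 2923217/64 ≈ 45675.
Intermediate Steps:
t(n) = -44 + (-79 + n)/(2*n) (t(n) = -44 + (-79 + n)/((2*n)) = -44 + (-79 + n)*(1/(2*n)) = -44 + (-79 + n)/(2*n))
45633 - t(-2*(-4)*(-4)) = 45633 - (-79 - 87*(-2*(-4))*(-4))/(2*(-2*(-4)*(-4))) = 45633 - (-79 - 696*(-4))/(2*(8*(-4))) = 45633 - (-79 - 87*(-32))/(2*(-32)) = 45633 - (-1)*(-79 + 2784)/(2*32) = 45633 - (-1)*2705/(2*32) = 45633 - 1*(-2705/64) = 45633 + 2705/64 = 2923217/64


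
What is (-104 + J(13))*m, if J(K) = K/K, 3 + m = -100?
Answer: 10609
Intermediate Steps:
m = -103 (m = -3 - 100 = -103)
J(K) = 1
(-104 + J(13))*m = (-104 + 1)*(-103) = -103*(-103) = 10609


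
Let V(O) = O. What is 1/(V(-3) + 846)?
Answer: 1/843 ≈ 0.0011862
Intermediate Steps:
1/(V(-3) + 846) = 1/(-3 + 846) = 1/843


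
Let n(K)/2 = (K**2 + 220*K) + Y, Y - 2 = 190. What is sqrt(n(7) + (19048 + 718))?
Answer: 108*sqrt(2) ≈ 152.74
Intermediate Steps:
Y = 192 (Y = 2 + 190 = 192)
n(K) = 384 + 2*K**2 + 440*K (n(K) = 2*((K**2 + 220*K) + 192) = 2*(192 + K**2 + 220*K) = 384 + 2*K**2 + 440*K)
sqrt(n(7) + (19048 + 718)) = sqrt((384 + 2*7**2 + 440*7) + (19048 + 718)) = sqrt((384 + 2*49 + 3080) + 19766) = sqrt((384 + 98 + 3080) + 19766) = sqrt(3562 + 19766) = sqrt(23328) = 108*sqrt(2)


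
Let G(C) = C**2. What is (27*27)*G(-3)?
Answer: 6561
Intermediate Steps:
(27*27)*G(-3) = (27*27)*(-3)**2 = 729*9 = 6561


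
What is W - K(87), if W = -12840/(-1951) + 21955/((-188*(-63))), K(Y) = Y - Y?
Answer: 194911165/23107644 ≈ 8.4349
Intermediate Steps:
K(Y) = 0
W = 194911165/23107644 (W = -12840*(-1/1951) + 21955/11844 = 12840/1951 + 21955*(1/11844) = 12840/1951 + 21955/11844 = 194911165/23107644 ≈ 8.4349)
W - K(87) = 194911165/23107644 - 1*0 = 194911165/23107644 + 0 = 194911165/23107644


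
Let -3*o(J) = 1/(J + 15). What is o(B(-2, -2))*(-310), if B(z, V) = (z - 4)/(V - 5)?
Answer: 2170/333 ≈ 6.5165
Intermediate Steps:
B(z, V) = (-4 + z)/(-5 + V)
o(J) = -1/(3*(15 + J)) (o(J) = -1/(3*(J + 15)) = -1/(3*(15 + J)))
o(B(-2, -2))*(-310) = -1/(45 + 3*((-4 - 2)/(-5 - 2)))*(-310) = -1/(45 + 3*(-6/(-7)))*(-310) = -1/(45 + 3*(-1/7*(-6)))*(-310) = -1/(45 + 3*(6/7))*(-310) = -1/(45 + 18/7)*(-310) = -1/333/7*(-310) = -1*7/333*(-310) = -7/333*(-310) = 2170/333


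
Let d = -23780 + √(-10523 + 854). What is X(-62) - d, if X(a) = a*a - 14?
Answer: 27610 - I*√9669 ≈ 27610.0 - 98.331*I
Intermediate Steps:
X(a) = -14 + a² (X(a) = a² - 14 = -14 + a²)
d = -23780 + I*√9669 (d = -23780 + √(-9669) = -23780 + I*√9669 ≈ -23780.0 + 98.331*I)
X(-62) - d = (-14 + (-62)²) - (-23780 + I*√9669) = (-14 + 3844) + (23780 - I*√9669) = 3830 + (23780 - I*√9669) = 27610 - I*√9669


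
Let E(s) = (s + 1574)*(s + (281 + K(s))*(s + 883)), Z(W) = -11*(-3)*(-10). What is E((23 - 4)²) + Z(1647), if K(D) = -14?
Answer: 643404585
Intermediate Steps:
Z(W) = -330 (Z(W) = 33*(-10) = -330)
E(s) = (1574 + s)*(235761 + 268*s) (E(s) = (s + 1574)*(s + (281 - 14)*(s + 883)) = (1574 + s)*(s + 267*(883 + s)) = (1574 + s)*(s + (235761 + 267*s)) = (1574 + s)*(235761 + 268*s))
E((23 - 4)²) + Z(1647) = (371087814 + 268*((23 - 4)²)² + 657593*(23 - 4)²) - 330 = (371087814 + 268*(19²)² + 657593*19²) - 330 = (371087814 + 268*361² + 657593*361) - 330 = (371087814 + 268*130321 + 237391073) - 330 = (371087814 + 34926028 + 237391073) - 330 = 643404915 - 330 = 643404585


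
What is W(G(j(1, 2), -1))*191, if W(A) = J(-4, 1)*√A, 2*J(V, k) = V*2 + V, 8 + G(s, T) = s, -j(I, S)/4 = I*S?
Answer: -4584*I ≈ -4584.0*I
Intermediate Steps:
j(I, S) = -4*I*S
G(s, T) = -8 + s
J(V, k) = 3*V/2 (J(V, k) = (V*2 + V)/2 = (2*V + V)/2 = (3*V)/2 = 3*V/2)
W(A) = -6*√A (W(A) = ((3/2)*(-4))*√A = -6*√A)
W(G(j(1, 2), -1))*191 = -6*√(-8 - 4*1*2)*191 = -6*√(-8 - 8)*191 = -24*I*191 = -4584*I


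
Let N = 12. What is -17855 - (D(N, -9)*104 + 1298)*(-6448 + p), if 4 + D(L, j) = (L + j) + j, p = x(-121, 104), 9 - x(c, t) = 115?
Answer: 1673077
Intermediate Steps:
x(c, t) = -106 (x(c, t) = 9 - 1*115 = 9 - 115 = -106)
p = -106
D(L, j) = -4 + L + 2*j (D(L, j) = -4 + ((L + j) + j) = -4 + (L + 2*j) = -4 + L + 2*j)
-17855 - (D(N, -9)*104 + 1298)*(-6448 + p) = -17855 - ((-4 + 12 + 2*(-9))*104 + 1298)*(-6448 - 106) = -17855 - ((-4 + 12 - 18)*104 + 1298)*(-6554) = -17855 - (-10*104 + 1298)*(-6554) = -17855 - (-1040 + 1298)*(-6554) = -17855 - 258*(-6554) = -17855 - 1*(-1690932) = -17855 + 1690932 = 1673077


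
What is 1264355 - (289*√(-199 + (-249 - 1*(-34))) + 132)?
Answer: 1264223 - 867*I*√46 ≈ 1.2642e+6 - 5880.3*I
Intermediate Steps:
1264355 - (289*√(-199 + (-249 - 1*(-34))) + 132) = 1264355 - (289*√(-199 + (-249 + 34)) + 132) = 1264355 - (289*√(-199 - 215) + 132) = 1264355 - (289*√(-414) + 132) = 1264355 - (289*(3*I*√46) + 132) = 1264355 - (867*I*√46 + 132) = 1264355 - (132 + 867*I*√46) = 1264355 + (-132 - 867*I*√46) = 1264223 - 867*I*√46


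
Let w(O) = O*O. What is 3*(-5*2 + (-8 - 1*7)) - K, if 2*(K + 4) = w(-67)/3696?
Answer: -529321/7392 ≈ -71.607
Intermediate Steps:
w(O) = O**2
K = -25079/7392 (K = -4 + ((-67)**2/3696)/2 = -4 + (4489*(1/3696))/2 = -4 + (1/2)*(4489/3696) = -4 + 4489/7392 = -25079/7392 ≈ -3.3927)
3*(-5*2 + (-8 - 1*7)) - K = 3*(-5*2 + (-8 - 1*7)) - 1*(-25079/7392) = 3*(-10 + (-8 - 7)) + 25079/7392 = 3*(-10 - 15) + 25079/7392 = 3*(-25) + 25079/7392 = -75 + 25079/7392 = -529321/7392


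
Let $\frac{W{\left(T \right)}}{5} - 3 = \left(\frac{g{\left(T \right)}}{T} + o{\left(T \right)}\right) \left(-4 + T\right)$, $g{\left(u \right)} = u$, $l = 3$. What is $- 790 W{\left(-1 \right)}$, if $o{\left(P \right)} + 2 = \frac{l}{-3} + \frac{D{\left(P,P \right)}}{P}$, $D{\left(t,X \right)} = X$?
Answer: $-31600$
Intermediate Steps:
$o{\left(P \right)} = -2$ ($o{\left(P \right)} = -2 + \left(\frac{3}{-3} + \frac{P}{P}\right) = -2 + \left(3 \left(- \frac{1}{3}\right) + 1\right) = -2 + \left(-1 + 1\right) = -2 + 0 = -2$)
$W{\left(T \right)} = 35 - 5 T$ ($W{\left(T \right)} = 15 + 5 \left(\frac{T}{T} - 2\right) \left(-4 + T\right) = 15 + 5 \left(1 - 2\right) \left(-4 + T\right) = 15 + 5 \left(- (-4 + T)\right) = 15 + 5 \left(4 - T\right) = 15 - \left(-20 + 5 T\right) = 35 - 5 T$)
$- 790 W{\left(-1 \right)} = - 790 \left(35 - -5\right) = - 790 \left(35 + 5\right) = \left(-790\right) 40 = -31600$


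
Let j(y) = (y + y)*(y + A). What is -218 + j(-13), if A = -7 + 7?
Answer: 120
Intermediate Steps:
A = 0
j(y) = 2*y**2 (j(y) = (y + y)*(y + 0) = (2*y)*y = 2*y**2)
-218 + j(-13) = -218 + 2*(-13)**2 = -218 + 2*169 = -218 + 338 = 120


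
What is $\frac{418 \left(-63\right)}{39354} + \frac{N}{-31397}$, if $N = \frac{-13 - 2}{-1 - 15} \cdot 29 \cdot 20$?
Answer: $- \frac{80781651}{117675956} \approx -0.68648$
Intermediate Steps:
$N = \frac{2175}{4}$ ($N = - \frac{15}{-16} \cdot 29 \cdot 20 = \left(-15\right) \left(- \frac{1}{16}\right) 29 \cdot 20 = \frac{15}{16} \cdot 29 \cdot 20 = \frac{435}{16} \cdot 20 = \frac{2175}{4} \approx 543.75$)
$\frac{418 \left(-63\right)}{39354} + \frac{N}{-31397} = \frac{418 \left(-63\right)}{39354} + \frac{2175}{4 \left(-31397\right)} = \left(-26334\right) \frac{1}{39354} + \frac{2175}{4} \left(- \frac{1}{31397}\right) = - \frac{627}{937} - \frac{2175}{125588} = - \frac{80781651}{117675956}$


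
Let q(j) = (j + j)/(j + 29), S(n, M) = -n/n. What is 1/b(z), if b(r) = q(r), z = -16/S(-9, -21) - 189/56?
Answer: 333/202 ≈ 1.6485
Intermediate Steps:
S(n, M) = -1 (S(n, M) = -1*1 = -1)
z = 101/8 (z = -16/(-1) - 189/56 = -16*(-1) - 189*1/56 = 16 - 27/8 = 101/8 ≈ 12.625)
q(j) = 2*j/(29 + j) (q(j) = (2*j)/(29 + j) = 2*j/(29 + j))
b(r) = 2*r/(29 + r)
1/b(z) = 1/(2*(101/8)/(29 + 101/8)) = 1/(2*(101/8)/(333/8)) = 1/(2*(101/8)*(8/333)) = 1/(202/333) = 333/202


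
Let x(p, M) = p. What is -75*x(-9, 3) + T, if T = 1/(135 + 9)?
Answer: 97201/144 ≈ 675.01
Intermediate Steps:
T = 1/144 ≈ 0.0069444
-75*x(-9, 3) + T = -75*(-9) + 1/144 = 675 + 1/144 = 97201/144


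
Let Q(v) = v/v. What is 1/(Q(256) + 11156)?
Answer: 1/11157 ≈ 8.9630e-5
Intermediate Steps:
Q(v) = 1
1/(Q(256) + 11156) = 1/(1 + 11156) = 1/11157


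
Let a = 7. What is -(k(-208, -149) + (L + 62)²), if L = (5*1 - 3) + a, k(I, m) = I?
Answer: -4833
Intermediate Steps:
L = 9 (L = (5*1 - 3) + 7 = (5 - 3) + 7 = 2 + 7 = 9)
-(k(-208, -149) + (L + 62)²) = -(-208 + (9 + 62)²) = -(-208 + 71²) = -(-208 + 5041) = -1*4833 = -4833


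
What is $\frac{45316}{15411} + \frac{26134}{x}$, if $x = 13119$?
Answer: $\frac{110805742}{22464101} \approx 4.9326$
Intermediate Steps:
$\frac{45316}{15411} + \frac{26134}{x} = \frac{45316}{15411} + \frac{26134}{13119} = \frac{110805742}{22464101}$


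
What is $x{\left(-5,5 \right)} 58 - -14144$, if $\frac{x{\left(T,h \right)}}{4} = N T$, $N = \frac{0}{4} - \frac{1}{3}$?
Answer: $\frac{43592}{3} \approx 14531.0$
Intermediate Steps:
$N = - \frac{1}{3}$ ($N = 0 \cdot \frac{1}{4} - \frac{1}{3} = 0 - \frac{1}{3} = - \frac{1}{3} \approx -0.33333$)
$x{\left(T,h \right)} = - \frac{4 T}{3}$ ($x{\left(T,h \right)} = 4 \left(- \frac{T}{3}\right) = - \frac{4 T}{3}$)
$x{\left(-5,5 \right)} 58 - -14144 = \left(- \frac{4}{3}\right) \left(-5\right) 58 - -14144 = \frac{20}{3} \cdot 58 + 14144 = \frac{1160}{3} + 14144 = \frac{43592}{3}$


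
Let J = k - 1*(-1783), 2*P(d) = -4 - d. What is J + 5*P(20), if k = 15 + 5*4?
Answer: 1758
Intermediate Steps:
k = 35 (k = 15 + 20 = 35)
P(d) = -2 - d/2 (P(d) = (-4 - d)/2 = -2 - d/2)
J = 1818 (J = 35 - 1*(-1783) = 35 + 1783 = 1818)
J + 5*P(20) = 1818 + 5*(-2 - ½*20) = 1818 + 5*(-2 - 10) = 1818 + 5*(-12) = 1818 - 60 = 1758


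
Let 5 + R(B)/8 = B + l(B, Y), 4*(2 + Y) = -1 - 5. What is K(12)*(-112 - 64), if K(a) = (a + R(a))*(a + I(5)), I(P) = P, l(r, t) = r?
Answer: -490688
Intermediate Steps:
Y = -7/2 (Y = -2 + (-1 - 5)/4 = -2 + (1/4)*(-6) = -2 - 3/2 = -7/2 ≈ -3.5000)
R(B) = -40 + 16*B (R(B) = -40 + 8*(B + B) = -40 + 8*(2*B) = -40 + 16*B)
K(a) = (-40 + 17*a)*(5 + a) (K(a) = (a + (-40 + 16*a))*(a + 5) = (-40 + 17*a)*(5 + a))
K(12)*(-112 - 64) = (-200 + 17*12**2 + 45*12)*(-112 - 64) = (-200 + 17*144 + 540)*(-176) = (-200 + 2448 + 540)*(-176) = 2788*(-176) = -490688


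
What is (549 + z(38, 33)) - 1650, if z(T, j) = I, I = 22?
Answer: -1079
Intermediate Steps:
z(T, j) = 22
(549 + z(38, 33)) - 1650 = (549 + 22) - 1650 = 571 - 1650 = -1079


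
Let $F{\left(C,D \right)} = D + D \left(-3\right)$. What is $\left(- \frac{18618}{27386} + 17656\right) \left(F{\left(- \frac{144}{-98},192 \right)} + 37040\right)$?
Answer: $\frac{8861745584144}{13693} \approx 6.4717 \cdot 10^{8}$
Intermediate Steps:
$F{\left(C,D \right)} = - 2 D$ ($F{\left(C,D \right)} = D - 3 D = - 2 D$)
$\left(- \frac{18618}{27386} + 17656\right) \left(F{\left(- \frac{144}{-98},192 \right)} + 37040\right) = \left(- \frac{18618}{27386} + 17656\right) \left(\left(-2\right) 192 + 37040\right) = \left(\left(-18618\right) \frac{1}{27386} + 17656\right) \left(-384 + 37040\right) = \left(- \frac{9309}{13693} + 17656\right) 36656 = \frac{241754299}{13693} \cdot 36656 = \frac{8861745584144}{13693}$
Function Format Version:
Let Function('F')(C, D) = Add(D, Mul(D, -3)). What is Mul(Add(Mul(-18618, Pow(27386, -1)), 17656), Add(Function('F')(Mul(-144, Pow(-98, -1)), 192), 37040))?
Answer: Rational(8861745584144, 13693) ≈ 6.4717e+8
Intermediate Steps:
Function('F')(C, D) = Mul(-2, D) (Function('F')(C, D) = Add(D, Mul(-3, D)) = Mul(-2, D))
Mul(Add(Mul(-18618, Pow(27386, -1)), 17656), Add(Function('F')(Mul(-144, Pow(-98, -1)), 192), 37040)) = Mul(Add(Mul(-18618, Pow(27386, -1)), 17656), Add(Mul(-2, 192), 37040)) = Mul(Add(Mul(-18618, Rational(1, 27386)), 17656), Add(-384, 37040)) = Mul(Add(Rational(-9309, 13693), 17656), 36656) = Mul(Rational(241754299, 13693), 36656) = Rational(8861745584144, 13693)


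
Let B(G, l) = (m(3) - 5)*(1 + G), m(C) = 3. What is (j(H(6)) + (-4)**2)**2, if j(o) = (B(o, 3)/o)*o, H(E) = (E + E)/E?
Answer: 100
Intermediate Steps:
H(E) = 2 (H(E) = (2*E)/E = 2)
B(G, l) = -2 - 2*G (B(G, l) = (3 - 5)*(1 + G) = -2*(1 + G) = -2 - 2*G)
j(o) = -2 - 2*o (j(o) = ((-2 - 2*o)/o)*o = -2 - 2*o)
(j(H(6)) + (-4)**2)**2 = ((-2 - 2*2) + (-4)**2)**2 = ((-2 - 4) + 16)**2 = (-6 + 16)**2 = 10**2 = 100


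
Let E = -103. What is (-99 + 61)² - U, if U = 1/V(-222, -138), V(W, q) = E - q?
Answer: 50539/35 ≈ 1444.0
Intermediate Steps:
V(W, q) = -103 - q
U = 1/35 (U = 1/(-103 - 1*(-138)) = 1/(-103 + 138) = 1/35 ≈ 0.028571)
(-99 + 61)² - U = (-99 + 61)² - 1*1/35 = (-38)² - 1/35 = 1444 - 1/35 = 50539/35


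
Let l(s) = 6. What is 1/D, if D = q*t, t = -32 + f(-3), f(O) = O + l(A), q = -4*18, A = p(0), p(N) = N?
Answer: 1/2088 ≈ 0.00047893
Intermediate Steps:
A = 0
q = -72
f(O) = 6 + O (f(O) = O + 6 = 6 + O)
t = -29 (t = -32 + (6 - 3) = -32 + 3 = -29)
D = 2088 (D = -72*(-29) = 2088)
1/D = 1/2088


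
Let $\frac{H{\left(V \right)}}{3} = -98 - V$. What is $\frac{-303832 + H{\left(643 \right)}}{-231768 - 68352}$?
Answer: $\frac{61211}{60024} \approx 1.0198$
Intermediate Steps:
$H{\left(V \right)} = -294 - 3 V$ ($H{\left(V \right)} = 3 \left(-98 - V\right) = -294 - 3 V$)
$\frac{-303832 + H{\left(643 \right)}}{-231768 - 68352} = \frac{-303832 - 2223}{-231768 - 68352} = \frac{-303832 - 2223}{-300120} = \left(-303832 - 2223\right) \left(- \frac{1}{300120}\right) = \left(-306055\right) \left(- \frac{1}{300120}\right) = \frac{61211}{60024}$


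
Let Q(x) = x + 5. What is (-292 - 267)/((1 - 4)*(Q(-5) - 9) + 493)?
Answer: -43/40 ≈ -1.0750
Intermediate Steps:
Q(x) = 5 + x
(-292 - 267)/((1 - 4)*(Q(-5) - 9) + 493) = (-292 - 267)/((1 - 4)*((5 - 5) - 9) + 493) = -559/(-3*(0 - 9) + 493) = -559/(-3*(-9) + 493) = -559/(27 + 493) = -559/520 = -559*1/520 = -43/40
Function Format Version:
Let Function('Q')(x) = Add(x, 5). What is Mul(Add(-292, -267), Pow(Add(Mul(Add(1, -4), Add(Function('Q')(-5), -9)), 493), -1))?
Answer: Rational(-43, 40) ≈ -1.0750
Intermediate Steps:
Function('Q')(x) = Add(5, x)
Mul(Add(-292, -267), Pow(Add(Mul(Add(1, -4), Add(Function('Q')(-5), -9)), 493), -1)) = Mul(Add(-292, -267), Pow(Add(Mul(Add(1, -4), Add(Add(5, -5), -9)), 493), -1)) = Mul(-559, Pow(Add(Mul(-3, Add(0, -9)), 493), -1)) = Mul(-559, Pow(Add(Mul(-3, -9), 493), -1)) = Mul(-559, Pow(Add(27, 493), -1)) = Mul(-559, Pow(520, -1)) = Mul(-559, Rational(1, 520)) = Rational(-43, 40)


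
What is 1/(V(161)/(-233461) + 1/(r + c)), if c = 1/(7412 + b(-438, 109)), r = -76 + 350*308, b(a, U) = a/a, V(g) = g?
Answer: -186432152272993/126837193700 ≈ -1469.9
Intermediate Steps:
b(a, U) = 1
r = 107724 (r = -76 + 107800 = 107724)
c = 1/7413 (c = 1/(7412 + 1) = 1/7413 ≈ 0.00013490)
1/(V(161)/(-233461) + 1/(r + c)) = 1/(161/(-233461) + 1/(107724 + 1/7413)) = 1/(161*(-1/233461) + 1/(798558013/7413)) = 1/(-161/233461 + 7413/798558013) = 1/(-126837193700/186432152272993) = -186432152272993/126837193700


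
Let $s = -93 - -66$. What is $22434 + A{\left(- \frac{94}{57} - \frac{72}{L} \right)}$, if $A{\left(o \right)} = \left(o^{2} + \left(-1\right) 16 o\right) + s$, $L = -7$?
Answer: $\frac{3557092459}{159201} \approx 22343.0$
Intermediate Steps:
$s = -27$ ($s = -93 + 66 = -27$)
$A{\left(o \right)} = -27 + o^{2} - 16 o$ ($A{\left(o \right)} = \left(o^{2} + \left(-1\right) 16 o\right) - 27 = \left(o^{2} - 16 o\right) - 27 = -27 + o^{2} - 16 o$)
$22434 + A{\left(- \frac{94}{57} - \frac{72}{L} \right)} = 22434 - \left(27 - \left(- \frac{94}{57} - \frac{72}{-7}\right)^{2} + 16 \left(- \frac{94}{57} - \frac{72}{-7}\right)\right) = 22434 - \left(27 - \left(\left(-94\right) \frac{1}{57} - - \frac{72}{7}\right)^{2} + 16 \left(\left(-94\right) \frac{1}{57} - - \frac{72}{7}\right)\right) = 22434 - \left(27 - \left(- \frac{94}{57} + \frac{72}{7}\right)^{2} + 16 \left(- \frac{94}{57} + \frac{72}{7}\right)\right) = 22434 - \left(\frac{65909}{399} - \frac{11874916}{159201}\right) = 22434 - \frac{14422775}{159201} = \frac{3557092459}{159201}$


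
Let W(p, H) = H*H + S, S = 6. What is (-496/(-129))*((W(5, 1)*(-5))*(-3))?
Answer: 17360/43 ≈ 403.72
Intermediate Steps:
W(p, H) = 6 + H**2 (W(p, H) = H*H + 6 = H**2 + 6 = 6 + H**2)
(-496/(-129))*((W(5, 1)*(-5))*(-3)) = (-496/(-129))*(((6 + 1**2)*(-5))*(-3)) = (-496*(-1/129))*(((6 + 1)*(-5))*(-3)) = 496*((7*(-5))*(-3))/129 = 496*(-35*(-3))/129 = (496/129)*105 = 17360/43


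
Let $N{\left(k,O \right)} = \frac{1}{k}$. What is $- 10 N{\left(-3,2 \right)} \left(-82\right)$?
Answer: $- \frac{820}{3} \approx -273.33$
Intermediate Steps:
$- 10 N{\left(-3,2 \right)} \left(-82\right) = - \frac{10}{-3} \left(-82\right) = \left(-10\right) \left(- \frac{1}{3}\right) \left(-82\right) = \frac{10}{3} \left(-82\right) = - \frac{820}{3}$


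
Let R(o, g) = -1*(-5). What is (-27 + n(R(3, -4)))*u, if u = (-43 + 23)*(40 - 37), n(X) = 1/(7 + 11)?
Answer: 4850/3 ≈ 1616.7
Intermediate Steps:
R(o, g) = 5
n(X) = 1/18
u = -60 (u = -20*3 = -60)
(-27 + n(R(3, -4)))*u = (-27 + 1/18)*(-60) = -485/18*(-60) = 4850/3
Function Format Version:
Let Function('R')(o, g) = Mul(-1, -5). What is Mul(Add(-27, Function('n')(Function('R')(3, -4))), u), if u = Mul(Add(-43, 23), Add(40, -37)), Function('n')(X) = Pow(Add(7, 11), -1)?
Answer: Rational(4850, 3) ≈ 1616.7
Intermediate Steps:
Function('R')(o, g) = 5
Function('n')(X) = Rational(1, 18) (Function('n')(X) = Pow(18, -1) = Rational(1, 18))
u = -60 (u = Mul(-20, 3) = -60)
Mul(Add(-27, Function('n')(Function('R')(3, -4))), u) = Mul(Add(-27, Rational(1, 18)), -60) = Mul(Rational(-485, 18), -60) = Rational(4850, 3)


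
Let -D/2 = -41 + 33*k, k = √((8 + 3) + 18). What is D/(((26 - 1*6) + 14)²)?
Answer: 41/578 - 33*√29/578 ≈ -0.23652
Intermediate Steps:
k = √29 (k = √(11 + 18) = √29 ≈ 5.3852)
D = 82 - 66*√29 (D = -2*(-41 + 33*√29) = 82 - 66*√29 ≈ -273.42)
D/(((26 - 1*6) + 14)²) = (82 - 66*√29)/(((26 - 1*6) + 14)²) = (82 - 66*√29)/(((26 - 6) + 14)²) = (82 - 66*√29)/((20 + 14)²) = (82 - 66*√29)/(34²) = (82 - 66*√29)/1156 = (82 - 66*√29)*(1/1156) = 41/578 - 33*√29/578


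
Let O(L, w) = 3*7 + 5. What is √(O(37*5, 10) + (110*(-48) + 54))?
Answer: 20*I*√13 ≈ 72.111*I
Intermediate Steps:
O(L, w) = 26 (O(L, w) = 21 + 5 = 26)
√(O(37*5, 10) + (110*(-48) + 54)) = √(26 + (110*(-48) + 54)) = √(26 + (-5280 + 54)) = √(26 - 5226) = √(-5200) = 20*I*√13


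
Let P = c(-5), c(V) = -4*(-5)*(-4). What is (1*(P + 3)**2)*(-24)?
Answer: -142296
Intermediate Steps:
c(V) = -80 (c(V) = 20*(-4) = -80)
P = -80
(1*(P + 3)**2)*(-24) = (1*(-80 + 3)**2)*(-24) = (1*(-77)**2)*(-24) = (1*5929)*(-24) = 5929*(-24) = -142296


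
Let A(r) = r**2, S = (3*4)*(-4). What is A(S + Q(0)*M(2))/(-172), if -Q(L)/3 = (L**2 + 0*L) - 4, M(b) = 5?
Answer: -36/43 ≈ -0.83721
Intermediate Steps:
Q(L) = 12 - 3*L**2 (Q(L) = -3*((L**2 + 0*L) - 4) = -3*((L**2 + 0) - 4) = -3*(L**2 - 4) = -3*(-4 + L**2) = 12 - 3*L**2)
S = -48 (S = 12*(-4) = -48)
A(S + Q(0)*M(2))/(-172) = (-48 + (12 - 3*0**2)*5)**2/(-172) = (-48 + (12 - 3*0)*5)**2*(-1/172) = (-48 + (12 + 0)*5)**2*(-1/172) = (-48 + 12*5)**2*(-1/172) = (-48 + 60)**2*(-1/172) = 12**2*(-1/172) = 144*(-1/172) = -36/43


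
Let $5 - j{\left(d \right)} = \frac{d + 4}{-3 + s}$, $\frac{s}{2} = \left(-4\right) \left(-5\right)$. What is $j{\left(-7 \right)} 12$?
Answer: $\frac{2256}{37} \approx 60.973$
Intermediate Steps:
$s = 40$ ($s = 2 \left(\left(-4\right) \left(-5\right)\right) = 2 \cdot 20 = 40$)
$j{\left(d \right)} = \frac{181}{37} - \frac{d}{37}$ ($j{\left(d \right)} = 5 - \frac{d + 4}{-3 + 40} = 5 - \frac{4 + d}{37} = 5 - \left(4 + d\right) \frac{1}{37} = 5 - \left(\frac{4}{37} + \frac{d}{37}\right) = \frac{181}{37} - \frac{d}{37}$)
$j{\left(-7 \right)} 12 = \left(\frac{181}{37} - - \frac{7}{37}\right) 12 = \left(\frac{181}{37} + \frac{7}{37}\right) 12 = \frac{188}{37} \cdot 12 = \frac{2256}{37}$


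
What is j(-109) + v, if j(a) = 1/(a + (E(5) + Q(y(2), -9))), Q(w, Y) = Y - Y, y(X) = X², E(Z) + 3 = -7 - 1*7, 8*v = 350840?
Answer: 5525729/126 ≈ 43855.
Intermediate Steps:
v = 43855 (v = (⅛)*350840 = 43855)
E(Z) = -17 (E(Z) = -3 + (-7 - 1*7) = -3 + (-7 - 7) = -3 - 14 = -17)
Q(w, Y) = 0
j(a) = 1/(-17 + a) (j(a) = 1/(a + (-17 + 0)) = 1/(a - 17) = 1/(-17 + a))
j(-109) + v = 1/(-17 - 109) + 43855 = 1/(-126) + 43855 = -1/126 + 43855 = 5525729/126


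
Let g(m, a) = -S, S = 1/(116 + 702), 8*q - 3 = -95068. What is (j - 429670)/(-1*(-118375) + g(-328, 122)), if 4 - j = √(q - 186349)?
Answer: -351466788/96830749 - 409*I*√3171714/193661498 ≈ -3.6297 - 0.0037612*I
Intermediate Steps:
q = -95065/8 (q = 3/8 + (⅛)*(-95068) = 3/8 - 23767/2 = -95065/8 ≈ -11883.)
S = 1/818 ≈ 0.0012225
j = 4 - I*√3171714/4 (j = 4 - √(-95065/8 - 186349) = 4 - √(-1585857/8) = 4 - I*√3171714/4 ≈ 4.0 - 445.23*I)
g(m, a) = -1/818 (g(m, a) = -1*1/818 = -1/818)
(j - 429670)/(-1*(-118375) + g(-328, 122)) = ((4 - I*√3171714/4) - 429670)/(-1*(-118375) - 1/818) = (-429666 - I*√3171714/4)/(118375 - 1/818) = (-429666 - I*√3171714/4)/(96830749/818) = (-429666 - I*√3171714/4)*(818/96830749) = -351466788/96830749 - 409*I*√3171714/193661498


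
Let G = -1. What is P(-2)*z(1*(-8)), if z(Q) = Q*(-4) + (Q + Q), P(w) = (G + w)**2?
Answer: 144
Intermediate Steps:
P(w) = (-1 + w)**2
z(Q) = -2*Q (z(Q) = -4*Q + 2*Q = -2*Q)
P(-2)*z(1*(-8)) = (-1 - 2)**2*(-2*(-8)) = (-3)**2*(-2*(-8)) = 9*16 = 144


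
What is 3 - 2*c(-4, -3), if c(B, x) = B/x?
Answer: 1/3 ≈ 0.33333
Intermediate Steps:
3 - 2*c(-4, -3) = 3 - (-8)/(-3) = 3 - (-8)*(-1)/3 = 3 - 2*4/3 = 3 - 8/3 = 1/3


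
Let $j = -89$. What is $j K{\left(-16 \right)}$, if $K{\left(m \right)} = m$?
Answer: $1424$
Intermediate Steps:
$j K{\left(-16 \right)} = \left(-89\right) \left(-16\right) = 1424$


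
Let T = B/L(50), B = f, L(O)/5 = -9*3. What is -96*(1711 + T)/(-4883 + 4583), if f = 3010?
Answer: 72952/135 ≈ 540.38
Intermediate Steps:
L(O) = -135 (L(O) = 5*(-9*3) = 5*(-27) = -135)
B = 3010
T = -602/27 (T = 3010/(-135) = 3010*(-1/135) = -602/27 ≈ -22.296)
-96*(1711 + T)/(-4883 + 4583) = -96*(1711 - 602/27)/(-4883 + 4583) = -96/((-300/45595/27)) = -96/((-300*27/45595)) = -96/(-1620/9119) = -96*(-9119/1620) = 72952/135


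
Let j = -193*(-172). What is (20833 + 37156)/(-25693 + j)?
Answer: 57989/7503 ≈ 7.7288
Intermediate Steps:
j = 33196
(20833 + 37156)/(-25693 + j) = (20833 + 37156)/(-25693 + 33196) = 57989/7503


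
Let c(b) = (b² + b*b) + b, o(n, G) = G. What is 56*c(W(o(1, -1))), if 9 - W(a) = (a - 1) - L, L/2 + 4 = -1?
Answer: 168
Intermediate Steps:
L = -10 (L = -8 + 2*(-1) = -8 - 2 = -10)
W(a) = -a (W(a) = 9 - ((a - 1) - 1*(-10)) = 9 - ((-1 + a) + 10) = 9 - (9 + a) = 9 + (-9 - a) = -a)
c(b) = b + 2*b² (c(b) = (b² + b²) + b = 2*b² + b = b + 2*b²)
56*c(W(o(1, -1))) = 56*((-1*(-1))*(1 + 2*(-1*(-1)))) = 56*(1*(1 + 2*1)) = 56*(1*(1 + 2)) = 56*(1*3) = 56*3 = 168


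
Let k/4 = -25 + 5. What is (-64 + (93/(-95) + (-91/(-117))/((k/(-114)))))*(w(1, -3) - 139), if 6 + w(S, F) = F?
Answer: 1077625/114 ≈ 9452.8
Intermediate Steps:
k = -80 (k = 4*(-25 + 5) = 4*(-20) = -80)
w(S, F) = -6 + F
(-64 + (93/(-95) + (-91/(-117))/((k/(-114)))))*(w(1, -3) - 139) = (-64 + (93/(-95) + (-91/(-117))/((-80/(-114)))))*((-6 - 3) - 139) = (-64 + (93*(-1/95) + (-91*(-1/117))/((-80*(-1/114)))))*(-9 - 139) = (-64 + (-93/95 + 7/(9*(40/57))))*(-148) = (-64 + (-93/95 + (7/9)*(57/40)))*(-148) = (-64 + (-93/95 + 133/120))*(-148) = (-64 + 59/456)*(-148) = -29125/456*(-148) = 1077625/114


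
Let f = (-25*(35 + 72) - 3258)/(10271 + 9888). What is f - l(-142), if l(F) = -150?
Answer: 3017917/20159 ≈ 149.71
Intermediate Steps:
f = -5933/20159 (f = (-25*107 - 3258)/20159 = (-2675 - 3258)*(1/20159) = -5933*1/20159 = -5933/20159 ≈ -0.29431)
f - l(-142) = -5933/20159 - 1*(-150) = -5933/20159 + 150 = 3017917/20159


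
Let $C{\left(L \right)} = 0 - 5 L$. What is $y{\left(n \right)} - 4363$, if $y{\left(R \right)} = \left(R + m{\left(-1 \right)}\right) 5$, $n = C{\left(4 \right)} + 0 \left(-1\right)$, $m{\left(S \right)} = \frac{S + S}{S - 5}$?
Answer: $- \frac{13384}{3} \approx -4461.3$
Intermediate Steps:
$C{\left(L \right)} = - 5 L$
$m{\left(S \right)} = \frac{2 S}{-5 + S}$
$n = -20$ ($n = \left(-5\right) 4 + 0 \left(-1\right) = -20 + 0 = -20$)
$y{\left(R \right)} = \frac{5}{3} + 5 R$ ($y{\left(R \right)} = \left(R + 2 \left(-1\right) \frac{1}{-5 - 1}\right) 5 = \left(R + 2 \left(-1\right) \frac{1}{-6}\right) 5 = \left(R + 2 \left(-1\right) \left(- \frac{1}{6}\right)\right) 5 = \left(R + \frac{1}{3}\right) 5 = \left(\frac{1}{3} + R\right) 5 = \frac{5}{3} + 5 R$)
$y{\left(n \right)} - 4363 = \left(\frac{5}{3} + 5 \left(-20\right)\right) - 4363 = \left(\frac{5}{3} - 100\right) - 4363 = - \frac{295}{3} - 4363 = - \frac{13384}{3}$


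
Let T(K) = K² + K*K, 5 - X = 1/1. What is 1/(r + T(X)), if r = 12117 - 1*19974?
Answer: -1/7825 ≈ -0.00012780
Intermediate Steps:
X = 4 (X = 5 - 1/1 = 5 - 1*1 = 5 - 1 = 4)
T(K) = 2*K² (T(K) = K² + K² = 2*K²)
r = -7857 (r = 12117 - 19974 = -7857)
1/(r + T(X)) = 1/(-7857 + 2*4²) = 1/(-7857 + 2*16) = 1/(-7857 + 32) = 1/(-7825) = -1/7825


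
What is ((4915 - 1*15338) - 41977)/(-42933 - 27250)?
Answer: 52400/70183 ≈ 0.74662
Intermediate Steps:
((4915 - 1*15338) - 41977)/(-42933 - 27250) = ((4915 - 15338) - 41977)/(-70183) = (-10423 - 41977)*(-1/70183) = -52400*(-1/70183) = 52400/70183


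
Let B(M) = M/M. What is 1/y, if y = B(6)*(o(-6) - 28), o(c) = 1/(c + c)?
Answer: -12/337 ≈ -0.035608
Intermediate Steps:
o(c) = 1/(2*c)
B(M) = 1
y = -337/12 (y = 1*((½)/(-6) - 28) = 1*((½)*(-⅙) - 28) = 1*(-1/12 - 28) = 1*(-337/12) = -337/12 ≈ -28.083)
1/y = 1/(-337/12) = -12/337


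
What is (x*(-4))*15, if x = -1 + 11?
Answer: -600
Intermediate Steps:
x = 10
(x*(-4))*15 = (10*(-4))*15 = -40*15 = -600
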